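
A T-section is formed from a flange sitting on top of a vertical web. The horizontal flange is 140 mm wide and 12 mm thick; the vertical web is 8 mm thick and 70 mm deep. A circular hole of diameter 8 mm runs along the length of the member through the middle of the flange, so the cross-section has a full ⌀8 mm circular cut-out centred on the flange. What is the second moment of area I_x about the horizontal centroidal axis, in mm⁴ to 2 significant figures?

I_x ≈ 9.5 × 10⁵ mm⁴

Treat the section as a set of non-overlapping primitives; coordinates are from the bounding-box lower-left.
Flange: 140 × 12, A = 1 680 mm², y = 76 mm, Ī = 20 160 mm⁴.
Web: 8 × 70, A = 560 mm², y = 35 mm, Ī = 228 667 mm⁴.
Hole (subtracted): ⌀8, A = 50.27 mm², y = 76 mm, Ī = 201.1 mm⁴.
Centroid: ȳ = ΣA·y / ΣA = 65.51 mm.
Transfer each piece to the horizontal centroidal axis using Ī + A·d² with d = y − 65.51:
  flange: d = 10.49 mm → contributes +204 861 mm⁴
  web: d = -30.51 mm → contributes +750 109 mm⁴
  hole: d = 10.49 mm → contributes −5 727 mm⁴
Total I = 949 243 mm⁴.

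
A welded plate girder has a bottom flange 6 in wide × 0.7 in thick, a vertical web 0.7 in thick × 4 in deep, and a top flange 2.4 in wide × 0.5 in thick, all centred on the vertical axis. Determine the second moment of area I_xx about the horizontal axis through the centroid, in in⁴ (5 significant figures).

I_xx ≈ 26.930 in⁴

Break the section into simple shapes (no overlaps), measuring from the bottom-left corner of the bounding box.
Bottom plate: 6 × 0.7, A = 4.2 in², y = 0.35 in, Ī = 0.1715 in⁴.
Web plate: 0.7 × 4, A = 2.8 in², y = 2.7 in, Ī = 3.733333 in⁴.
Top plate: 2.4 × 0.5, A = 1.2 in², y = 4.95 in, Ī = 0.025 in⁴.
Centroid: ȳ = ΣA·y / ΣA = 1.82561 in.
Transfer each piece to the horizontal axis through the centroid using Ī + A·d² with d = y − 1.82561:
  bottom plate: d = -1.47561 in → contributes +9.316681 in⁴
  web plate: d = 0.8743902 in → contributes +5.874097 in⁴
  top plate: d = 3.12439 in → contributes +11.73918 in⁴
Total I = 26.92996 in⁴.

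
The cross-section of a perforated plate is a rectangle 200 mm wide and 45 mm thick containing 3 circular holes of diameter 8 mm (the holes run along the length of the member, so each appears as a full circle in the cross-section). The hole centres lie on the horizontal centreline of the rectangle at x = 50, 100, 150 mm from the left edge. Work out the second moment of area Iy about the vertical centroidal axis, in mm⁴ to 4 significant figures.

Iy ≈ 2.975 × 10⁷ mm⁴

Treat the section as a set of non-overlapping primitives; coordinates are from the bounding-box lower-left.
Plate: 200 × 45, A = 9 000 mm², x = 100 mm, Ī = 30 000 000 mm⁴.
Hole 1 (subtracted): ⌀8, A = 50.2655 mm², x = 50 mm, Ī = 201.062 mm⁴.
Hole 2 (subtracted): ⌀8, A = 50.2655 mm², x = 100 mm, Ī = 201.062 mm⁴.
Hole 3 (subtracted): ⌀8, A = 50.2655 mm², x = 150 mm, Ī = 201.062 mm⁴.
By symmetry the centroid is at mid-width, x̄ = 100 mm.
Transfer each piece to the vertical centroidal axis using Ī + A·d² with d = x − 100:
  plate: d = 0 mm → contributes +30 000 000 mm⁴
  hole 1: d = -50 mm → contributes −125 865 mm⁴
  hole 2: d = 0 mm → contributes −201.062 mm⁴
  hole 3: d = 50 mm → contributes −125 865 mm⁴
Total I = 29 748 069 mm⁴.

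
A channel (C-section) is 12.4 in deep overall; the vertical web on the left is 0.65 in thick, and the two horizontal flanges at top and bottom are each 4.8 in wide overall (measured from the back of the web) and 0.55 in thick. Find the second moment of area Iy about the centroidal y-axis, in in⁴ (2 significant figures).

Iy ≈ 24 in⁴

Treat the section as a set of non-overlapping primitives; coordinates are from the bounding-box lower-left.
Web: 0.65 × 12.4, A = 8.06 in², x = 0.325 in, Ī = 0.2838 in⁴.
Top flange (beyond web): 4.15 × 0.55, A = 2.283 in², x = 2.725 in, Ī = 3.276 in⁴.
Bottom flange (beyond web): 4.15 × 0.55, A = 2.283 in², x = 2.725 in, Ī = 3.276 in⁴.
Centroid: x̄ = ΣA·x / ΣA = 1.193 in.
Transfer each piece to the centroidal y-axis using Ī + A·d² with d = x − 1.193:
  web: d = -0.8678 in → contributes +6.354 in⁴
  top flange (beyond web): d = 1.532 in → contributes +8.634 in⁴
  bottom flange (beyond web): d = 1.532 in → contributes +8.634 in⁴
Total I = 23.62 in⁴.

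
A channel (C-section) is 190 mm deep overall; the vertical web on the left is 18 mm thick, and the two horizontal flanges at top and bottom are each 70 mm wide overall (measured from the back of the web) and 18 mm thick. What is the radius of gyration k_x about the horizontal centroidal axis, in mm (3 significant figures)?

Break the section into simple shapes (no overlaps), measuring from the bottom-left corner of the bounding box.
Web: 18 × 190, A = 3 420 mm², y = 95 mm, Ī = 10 288 500 mm⁴.
Top flange (beyond web): 52 × 18, A = 936 mm², y = 181 mm, Ī = 25 272 mm⁴.
Bottom flange (beyond web): 52 × 18, A = 936 mm², y = 9 mm, Ī = 25 272 mm⁴.
By symmetry the centroid is at mid-height, ȳ = 95 mm.
Transfer each piece to the horizontal centroidal axis using Ī + A·d² with d = y − 95:
  web: d = 0 mm → contributes +10 288 500 mm⁴
  top flange (beyond web): d = 86 mm → contributes +6 947 928 mm⁴
  bottom flange (beyond web): d = -86 mm → contributes +6 947 928 mm⁴
Total I = 24 184 356 mm⁴.
Radius of gyration: k = √(I/A) = √(24 184 356 / 5 292) = 67.602 mm.

k_x ≈ 67.6 mm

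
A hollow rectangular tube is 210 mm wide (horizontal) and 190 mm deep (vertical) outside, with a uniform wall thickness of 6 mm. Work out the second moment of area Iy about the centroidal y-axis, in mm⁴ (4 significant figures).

Decompose the section into non-overlapping parts with the origin at the bottom-left of its bounding rectangle.
Outer rectangle: 210 × 190, A = 39 900 mm², x = 105 mm, Ī = 146 632 500 mm⁴.
Inner void (subtracted): 198 × 178, A = 35 244 mm², x = 105 mm, Ī = 115 142 148 mm⁴.
By symmetry the centroid is at mid-width, x̄ = 105 mm.
All pieces are centred on the centroidal y-axis, so I = ΣĪ (holes subtracted) = 31 490 352 mm⁴.

Iy ≈ 3.149 × 10⁷ mm⁴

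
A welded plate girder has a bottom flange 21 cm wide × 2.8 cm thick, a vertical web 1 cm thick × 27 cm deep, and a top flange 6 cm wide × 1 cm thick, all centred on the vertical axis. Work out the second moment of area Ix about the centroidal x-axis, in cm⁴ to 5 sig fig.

Break the section into simple shapes (no overlaps), measuring from the bottom-left corner of the bounding box.
Bottom plate: 21 × 2.8, A = 58.8 cm², y = 1.4 cm, Ī = 38.416 cm⁴.
Web plate: 1 × 27, A = 27 cm², y = 16.3 cm, Ī = 1640.25 cm⁴.
Top plate: 6 × 1, A = 6 cm², y = 30.3 cm, Ī = 0.5 cm⁴.
Centroid: ȳ = ΣA·y / ΣA = 7.671242 cm.
Transfer each piece to the centroidal x-axis using Ī + A·d² with d = y − 7.671242:
  bottom plate: d = -6.271242 cm → contributes +2350.93 cm⁴
  web plate: d = 8.628758 cm → contributes +3650.548 cm⁴
  top plate: d = 22.62876 cm → contributes +3072.864 cm⁴
Total I = 9074.342 cm⁴.

Ix ≈ 9074.3 cm⁴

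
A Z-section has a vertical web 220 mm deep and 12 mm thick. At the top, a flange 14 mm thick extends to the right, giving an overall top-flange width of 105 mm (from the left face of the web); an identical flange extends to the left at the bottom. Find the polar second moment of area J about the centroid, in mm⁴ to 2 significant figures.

J ≈ 4.7 × 10⁷ mm⁴

Treat the section as a set of non-overlapping primitives; coordinates are from the bounding-box lower-left.
Web: 12 × 220, A = 2 640 mm², y = 110 mm, Ī = 10 648 000 mm⁴.
Top flange (beyond web): 93 × 14, A = 1 302 mm², y = 213 mm, Ī = 21 266 mm⁴.
Bottom flange (beyond web): 93 × 14, A = 1 302 mm², y = 7 mm, Ī = 21 266 mm⁴.
Centroid: ȳ = ΣA·y / ΣA = 110 mm.
Transfer each piece to the centroidal x-axis using Ī + A·d² with d = y − 110:
  web: d = 0 mm → contributes +10 648 000 mm⁴
  top flange (beyond web): d = 103 mm → contributes +13 834 184 mm⁴
  bottom flange (beyond web): d = -103 mm → contributes +13 834 184 mm⁴
Total I = 38 316 368 mm⁴.
For the y-axis: x̄ = 99 mm.
Repeating about the centroidal y-axis gives I_y = 9 085 788 mm⁴.
Polar second moment: J = I_x + I_y = 47 402 156 mm⁴.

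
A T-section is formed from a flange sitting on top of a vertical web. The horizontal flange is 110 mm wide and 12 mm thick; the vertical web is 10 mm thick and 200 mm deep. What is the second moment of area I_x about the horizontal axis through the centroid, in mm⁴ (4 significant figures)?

I_x ≈ 1.562 × 10⁷ mm⁴

Treat the section as a set of non-overlapping primitives; coordinates are from the bounding-box lower-left.
Flange: 110 × 12, A = 1 320 mm², y = 206 mm, Ī = 15 840 mm⁴.
Web: 10 × 200, A = 2 000 mm², y = 100 mm, Ī = 6 666 667 mm⁴.
Centroid: ȳ = ΣA·y / ΣA = 142.145 mm.
Transfer each piece to the horizontal axis through the centroid using Ī + A·d² with d = y − 142.145:
  flange: d = 63.8554 mm → contributes +5 398 160 mm⁴
  web: d = -42.1446 mm → contributes +10 218 998 mm⁴
Total I = 15 617 157 mm⁴.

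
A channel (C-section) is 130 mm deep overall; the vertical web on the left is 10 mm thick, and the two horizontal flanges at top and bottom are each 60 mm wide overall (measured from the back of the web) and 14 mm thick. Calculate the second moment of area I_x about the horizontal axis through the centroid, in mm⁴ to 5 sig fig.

I_x ≈ 6.5633 × 10⁶ mm⁴

Treat the section as a set of non-overlapping primitives; coordinates are from the bounding-box lower-left.
Web: 10 × 130, A = 1 300 mm², y = 65 mm, Ī = 1 830 833 mm⁴.
Top flange (beyond web): 50 × 14, A = 700 mm², y = 123 mm, Ī = 11433.33 mm⁴.
Bottom flange (beyond web): 50 × 14, A = 700 mm², y = 7 mm, Ī = 11433.33 mm⁴.
By symmetry the centroid is at mid-height, ȳ = 65 mm.
Transfer each piece to the horizontal axis through the centroid using Ī + A·d² with d = y − 65:
  web: d = 0 mm → contributes +1 830 833 mm⁴
  top flange (beyond web): d = 58 mm → contributes +2 366 233 mm⁴
  bottom flange (beyond web): d = -58 mm → contributes +2 366 233 mm⁴
Total I = 6 563 300 mm⁴.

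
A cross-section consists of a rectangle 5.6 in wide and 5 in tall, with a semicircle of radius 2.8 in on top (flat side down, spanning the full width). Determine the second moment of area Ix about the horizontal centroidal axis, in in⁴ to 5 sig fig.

Treat the section as a set of non-overlapping primitives; coordinates are from the bounding-box lower-left.
Rectangular body: 5.6 × 5, A = 28 in², y = 2.5 in, Ī = 58.33333 in⁴.
Semicircular cap: semicircle r = 2.8, A = 12.31504 in², y = 6.188357 in, Ī = 6.746277 in⁴.
Centroid: ȳ = ΣA·y / ΣA = 3.626683 in.
Transfer each piece to the horizontal centroidal axis using Ī + A·d² with d = y − 3.626683:
  rectangular body: d = -1.126683 in → contributes +93.87694 in⁴
  semicircular cap: d = 2.561674 in → contributes +87.55972 in⁴
Total I = 181.4367 in⁴.

Ix ≈ 181.44 in⁴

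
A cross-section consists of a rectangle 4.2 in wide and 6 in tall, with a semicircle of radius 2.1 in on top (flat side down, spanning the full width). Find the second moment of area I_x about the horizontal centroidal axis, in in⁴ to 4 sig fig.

I_x ≈ 160.0 in⁴

Decompose the section into non-overlapping parts with the origin at the bottom-left of its bounding rectangle.
Rectangular body: 4.2 × 6, A = 25.2 in², y = 3 in, Ī = 75.6 in⁴.
Semicircular cap: semicircle r = 2.1, A = 6.92721 in², y = 6.89127 in, Ī = 2.13456 in⁴.
Centroid: ȳ = ΣA·y / ΣA = 3.83903 in.
Transfer each piece to the horizontal centroidal axis using Ī + A·d² with d = y − 3.83903:
  rectangular body: d = -0.839028 in → contributes +93.34 in⁴
  semicircular cap: d = 3.05224 in → contributes +66.6696 in⁴
Total I = 160.01 in⁴.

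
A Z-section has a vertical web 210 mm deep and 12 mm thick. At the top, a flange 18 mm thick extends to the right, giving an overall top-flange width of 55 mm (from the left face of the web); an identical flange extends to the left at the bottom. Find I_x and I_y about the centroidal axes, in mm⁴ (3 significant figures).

Treat the section as a set of non-overlapping primitives; coordinates are from the bounding-box lower-left.
Web: 12 × 210, A = 2 520 mm², y = 105 mm, Ī = 9 261 000 mm⁴.
Top flange (beyond web): 43 × 18, A = 774 mm², y = 201 mm, Ī = 20 898 mm⁴.
Bottom flange (beyond web): 43 × 18, A = 774 mm², y = 9 mm, Ī = 20 898 mm⁴.
Centroid: ȳ = ΣA·y / ΣA = 105 mm.
Transfer each piece to the centroidal x-axis using Ī + A·d² with d = y − 105:
  web: d = 0 mm → contributes +9 261 000 mm⁴
  top flange (beyond web): d = 96 mm → contributes +7 154 082 mm⁴
  bottom flange (beyond web): d = -96 mm → contributes +7 154 082 mm⁴
Total I = 23 569 164 mm⁴.
For the y-axis: x̄ = 49 mm.
Repeating about the centroidal y-axis gives I_y = 1 439 436 mm⁴.

I_x ≈ 2.36 × 10⁷ mm⁴, I_y ≈ 1.44 × 10⁶ mm⁴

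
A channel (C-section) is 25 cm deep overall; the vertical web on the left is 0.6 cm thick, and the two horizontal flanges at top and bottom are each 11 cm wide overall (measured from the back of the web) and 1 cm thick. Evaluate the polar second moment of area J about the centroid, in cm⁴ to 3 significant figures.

Treat the section as a set of non-overlapping primitives; coordinates are from the bounding-box lower-left.
Web: 0.6 × 25, A = 15 cm², y = 12.5 cm, Ī = 781.25 cm⁴.
Top flange (beyond web): 10.4 × 1, A = 10.4 cm², y = 24.5 cm, Ī = 0.86667 cm⁴.
Bottom flange (beyond web): 10.4 × 1, A = 10.4 cm², y = 0.5 cm, Ī = 0.86667 cm⁴.
By symmetry the centroid is at mid-height, ȳ = 12.5 cm.
Transfer each piece to the centroidal x-axis using Ī + A·d² with d = y − 12.5:
  web: d = 0 cm → contributes +781.25 cm⁴
  top flange (beyond web): d = 12 cm → contributes +1498.5 cm⁴
  bottom flange (beyond web): d = -12 cm → contributes +1498.5 cm⁴
Total I = 3778.2 cm⁴.
For the y-axis: x̄ = 3.4955 cm.
Repeating about the centroidal y-axis gives I_y = 451.56 cm⁴.
Polar second moment: J = I_x + I_y = 4229.7 cm⁴.

J ≈ 4230 cm⁴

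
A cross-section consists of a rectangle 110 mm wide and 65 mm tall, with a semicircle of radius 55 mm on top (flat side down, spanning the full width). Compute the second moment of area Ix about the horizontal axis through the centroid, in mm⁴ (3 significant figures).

Ix ≈ 1.24 × 10⁷ mm⁴

Break the section into simple shapes (no overlaps), measuring from the bottom-left corner of the bounding box.
Rectangular body: 110 × 65, A = 7 150 mm², y = 32.5 mm, Ī = 2 517 396 mm⁴.
Semicircular cap: semicircle r = 55, A = 4751.7 mm², y = 88.343 mm, Ī = 1 004 345 mm⁴.
Centroid: ȳ = ΣA·y / ΣA = 54.795 mm.
Transfer each piece to the horizontal axis through the centroid using Ī + A·d² with d = y − 54.795:
  rectangular body: d = -22.295 mm → contributes +6 071 374 mm⁴
  semicircular cap: d = 33.548 mm → contributes +6 352 150 mm⁴
Total I = 12 423 524 mm⁴.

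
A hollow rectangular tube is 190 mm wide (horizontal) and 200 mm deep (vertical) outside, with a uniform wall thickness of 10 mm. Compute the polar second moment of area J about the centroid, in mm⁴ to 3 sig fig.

J ≈ 8.47 × 10⁷ mm⁴

Break the section into simple shapes (no overlaps), measuring from the bottom-left corner of the bounding box.
Outer rectangle: 190 × 200, A = 38 000 mm², y = 100 mm, Ī = 126 666 667 mm⁴.
Inner void (subtracted): 170 × 180, A = 30 600 mm², y = 100 mm, Ī = 82 620 000 mm⁴.
By symmetry the centroid is at mid-height, ȳ = 100 mm.
All pieces are centred on the centroidal x-axis, so I = ΣĪ (holes subtracted) = 44 046 667 mm⁴.
Repeating about the centroidal y-axis gives I_y = 40 621 667 mm⁴.
Polar second moment: J = I_x + I_y = 84 668 333 mm⁴.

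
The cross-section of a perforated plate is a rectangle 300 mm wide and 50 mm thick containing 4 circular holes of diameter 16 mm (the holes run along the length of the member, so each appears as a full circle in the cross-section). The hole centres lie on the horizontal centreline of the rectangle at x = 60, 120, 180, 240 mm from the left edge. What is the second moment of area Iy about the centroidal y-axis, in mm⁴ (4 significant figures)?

Split into non-overlapping primitives; take the origin at the lower-left of the bounding box.
Plate: 300 × 50, A = 15 000 mm², x = 150 mm, Ī = 112 500 000 mm⁴.
Hole 1 (subtracted): ⌀16, A = 201.062 mm², x = 60 mm, Ī = 3216.99 mm⁴.
Hole 2 (subtracted): ⌀16, A = 201.062 mm², x = 120 mm, Ī = 3216.99 mm⁴.
Hole 3 (subtracted): ⌀16, A = 201.062 mm², x = 180 mm, Ī = 3216.99 mm⁴.
Hole 4 (subtracted): ⌀16, A = 201.062 mm², x = 240 mm, Ī = 3216.99 mm⁴.
By symmetry the centroid is at mid-width, x̄ = 150 mm.
Transfer each piece to the centroidal y-axis using Ī + A·d² with d = x − 150:
  plate: d = 0 mm → contributes +112 500 000 mm⁴
  hole 1: d = -90 mm → contributes −1 631 819 mm⁴
  hole 2: d = -30 mm → contributes −184 173 mm⁴
  hole 3: d = 30 mm → contributes −184 173 mm⁴
  hole 4: d = 90 mm → contributes −1 631 819 mm⁴
Total I = 108 868 017 mm⁴.

Iy ≈ 1.089 × 10⁸ mm⁴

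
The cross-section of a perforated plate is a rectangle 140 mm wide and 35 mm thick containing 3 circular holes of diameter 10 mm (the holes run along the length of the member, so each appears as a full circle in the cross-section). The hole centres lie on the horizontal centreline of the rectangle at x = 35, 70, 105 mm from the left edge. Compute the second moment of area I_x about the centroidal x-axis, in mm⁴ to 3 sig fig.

Treat the section as a set of non-overlapping primitives; coordinates are from the bounding-box lower-left.
Plate: 140 × 35, A = 4 900 mm², y = 17.5 mm, Ī = 500 208 mm⁴.
Hole 1 (subtracted): ⌀10, A = 78.54 mm², y = 17.5 mm, Ī = 490.87 mm⁴.
Hole 2 (subtracted): ⌀10, A = 78.54 mm², y = 17.5 mm, Ī = 490.87 mm⁴.
Hole 3 (subtracted): ⌀10, A = 78.54 mm², y = 17.5 mm, Ī = 490.87 mm⁴.
By symmetry the centroid is at mid-height, ȳ = 17.5 mm.
All pieces are centred on the centroidal x-axis, so I = ΣĪ (holes subtracted) = 498 736 mm⁴.

I_x ≈ 4.99 × 10⁵ mm⁴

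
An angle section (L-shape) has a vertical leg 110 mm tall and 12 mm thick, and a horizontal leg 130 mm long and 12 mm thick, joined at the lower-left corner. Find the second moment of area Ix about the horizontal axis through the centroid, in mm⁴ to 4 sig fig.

Treat the section as a set of non-overlapping primitives; coordinates are from the bounding-box lower-left.
Vertical leg: 12 × 110, A = 1 320 mm², y = 55 mm, Ī = 1 331 000 mm⁴.
Horizontal leg (remainder): 118 × 12, A = 1 416 mm², y = 6 mm, Ī = 16 992 mm⁴.
Centroid: ȳ = ΣA·y / ΣA = 29.6404 mm.
Transfer each piece to the horizontal axis through the centroid using Ī + A·d² with d = y − 29.6404:
  vertical leg: d = 25.3596 mm → contributes +2 179 908 mm⁴
  horizontal leg (remainder): d = -23.6404 mm → contributes +808 347 mm⁴
Total I = 2 988 254 mm⁴.

Ix ≈ 2.988 × 10⁶ mm⁴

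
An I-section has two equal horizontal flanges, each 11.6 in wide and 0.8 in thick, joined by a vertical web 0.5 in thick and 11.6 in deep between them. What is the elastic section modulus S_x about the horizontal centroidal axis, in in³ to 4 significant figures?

Break the section into simple shapes (no overlaps), measuring from the bottom-left corner of the bounding box.
Bottom flange: 11.6 × 0.8, A = 9.28 in², y = 0.4 in, Ī = 0.494933 in⁴.
Web: 0.5 × 11.6, A = 5.8 in², y = 6.6 in, Ī = 65.0373 in⁴.
Top flange: 11.6 × 0.8, A = 9.28 in², y = 12.8 in, Ī = 0.494933 in⁴.
By symmetry the centroid is at mid-height, ȳ = 6.6 in.
Transfer each piece to the horizontal centroidal axis using Ī + A·d² with d = y − 6.6:
  bottom flange: d = -6.2 in → contributes +357.218 in⁴
  web: d = 0 in → contributes +65.0373 in⁴
  top flange: d = 6.2 in → contributes +357.218 in⁴
Total I = 779.474 in⁴.
Extreme fibre distance c = 6.6 in; S = I/c = 118.102 in³.

S_x ≈ 118.1 in³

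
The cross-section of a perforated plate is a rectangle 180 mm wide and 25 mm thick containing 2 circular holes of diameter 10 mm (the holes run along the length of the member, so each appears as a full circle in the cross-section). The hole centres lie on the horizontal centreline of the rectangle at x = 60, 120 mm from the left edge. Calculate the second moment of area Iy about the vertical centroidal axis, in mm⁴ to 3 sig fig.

Iy ≈ 1.20 × 10⁷ mm⁴

Decompose the section into non-overlapping parts with the origin at the bottom-left of its bounding rectangle.
Plate: 180 × 25, A = 4 500 mm², x = 90 mm, Ī = 12 150 000 mm⁴.
Hole 1 (subtracted): ⌀10, A = 78.54 mm², x = 60 mm, Ī = 490.87 mm⁴.
Hole 2 (subtracted): ⌀10, A = 78.54 mm², x = 120 mm, Ī = 490.87 mm⁴.
By symmetry the centroid is at mid-width, x̄ = 90 mm.
Transfer each piece to the vertical centroidal axis using Ī + A·d² with d = x − 90:
  plate: d = 0 mm → contributes +12 150 000 mm⁴
  hole 1: d = -30 mm → contributes −71 177 mm⁴
  hole 2: d = 30 mm → contributes −71 177 mm⁴
Total I = 12 007 647 mm⁴.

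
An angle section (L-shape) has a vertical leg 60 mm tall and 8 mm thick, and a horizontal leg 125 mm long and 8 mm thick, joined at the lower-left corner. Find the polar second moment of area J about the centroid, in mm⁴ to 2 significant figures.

Break the section into simple shapes (no overlaps), measuring from the bottom-left corner of the bounding box.
Vertical leg: 8 × 60, A = 480 mm², y = 30 mm, Ī = 144 000 mm⁴.
Horizontal leg (remainder): 117 × 8, A = 936 mm², y = 4 mm, Ī = 4 992 mm⁴.
Centroid: ȳ = ΣA·y / ΣA = 12.81 mm.
Transfer each piece to the centroidal x-axis using Ī + A·d² with d = y − 12.81:
  vertical leg: d = 17.19 mm → contributes +285 779 mm⁴
  horizontal leg (remainder): d = -8.814 mm → contributes +77 699 mm⁴
Total I = 363 479 mm⁴.
For the y-axis: x̄ = 45.31 mm.
Repeating about the centroidal y-axis gives I_y = 2 309 709 mm⁴.
Polar second moment: J = I_x + I_y = 2 673 188 mm⁴.

J ≈ 2.7 × 10⁶ mm⁴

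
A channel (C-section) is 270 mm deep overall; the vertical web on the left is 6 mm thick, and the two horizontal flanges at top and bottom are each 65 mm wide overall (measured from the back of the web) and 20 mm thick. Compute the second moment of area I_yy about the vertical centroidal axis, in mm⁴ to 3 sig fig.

I_yy ≈ 1.70 × 10⁶ mm⁴

Decompose the section into non-overlapping parts with the origin at the bottom-left of its bounding rectangle.
Web: 6 × 270, A = 1 620 mm², x = 3 mm, Ī = 4 860 mm⁴.
Top flange (beyond web): 59 × 20, A = 1 180 mm², x = 35.5 mm, Ī = 342 298 mm⁴.
Bottom flange (beyond web): 59 × 20, A = 1 180 mm², x = 35.5 mm, Ī = 342 298 mm⁴.
Centroid: x̄ = ΣA·x / ΣA = 22.271 mm.
Transfer each piece to the vertical centroidal axis using Ī + A·d² with d = x − 22.271:
  web: d = -19.271 mm → contributes +606 504 mm⁴
  top flange (beyond web): d = 13.229 mm → contributes +548 795 mm⁴
  bottom flange (beyond web): d = 13.229 mm → contributes +548 795 mm⁴
Total I = 1 704 094 mm⁴.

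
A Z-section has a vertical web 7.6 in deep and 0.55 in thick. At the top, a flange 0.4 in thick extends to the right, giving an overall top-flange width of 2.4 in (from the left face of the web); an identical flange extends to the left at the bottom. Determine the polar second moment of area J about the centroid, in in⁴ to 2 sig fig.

Decompose the section into non-overlapping parts with the origin at the bottom-left of its bounding rectangle.
Web: 0.55 × 7.6, A = 4.18 in², y = 3.8 in, Ī = 20.12 in⁴.
Top flange (beyond web): 1.85 × 0.4, A = 0.74 in², y = 7.4 in, Ī = 0.009867 in⁴.
Bottom flange (beyond web): 1.85 × 0.4, A = 0.74 in², y = 0.2 in, Ī = 0.009867 in⁴.
Centroid: ȳ = ΣA·y / ΣA = 3.8 in.
Transfer each piece to the centroidal x-axis using Ī + A·d² with d = y − 3.8:
  web: d = 0 in → contributes +20.12 in⁴
  top flange (beyond web): d = 3.6 in → contributes +9.6 in⁴
  bottom flange (beyond web): d = -3.6 in → contributes +9.6 in⁴
Total I = 39.32 in⁴.
For the y-axis: x̄ = 2.125 in.
Repeating about the centroidal y-axis gives I_y = 2.659 in⁴.
Polar second moment: J = I_x + I_y = 41.98 in⁴.

J ≈ 42 in⁴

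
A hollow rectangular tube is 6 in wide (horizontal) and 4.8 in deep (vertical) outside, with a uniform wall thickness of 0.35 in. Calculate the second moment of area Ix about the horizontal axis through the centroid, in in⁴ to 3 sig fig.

Treat the section as a set of non-overlapping primitives; coordinates are from the bounding-box lower-left.
Outer rectangle: 6 × 4.8, A = 28.8 in², y = 2.4 in, Ī = 55.296 in⁴.
Inner void (subtracted): 5.3 × 4.1, A = 21.73 in², y = 2.4 in, Ī = 30.44 in⁴.
By symmetry the centroid is at mid-height, ȳ = 2.4 in.
All pieces are centred on the horizontal axis through the centroid, so I = ΣĪ (holes subtracted) = 24.856 in⁴.

Ix ≈ 24.9 in⁴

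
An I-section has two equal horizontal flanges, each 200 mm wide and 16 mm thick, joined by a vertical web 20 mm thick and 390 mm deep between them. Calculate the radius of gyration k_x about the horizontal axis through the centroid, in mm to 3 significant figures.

Treat the section as a set of non-overlapping primitives; coordinates are from the bounding-box lower-left.
Bottom flange: 200 × 16, A = 3 200 mm², y = 8 mm, Ī = 68 267 mm⁴.
Web: 20 × 390, A = 7 800 mm², y = 211 mm, Ī = 98 865 000 mm⁴.
Top flange: 200 × 16, A = 3 200 mm², y = 414 mm, Ī = 68 267 mm⁴.
By symmetry the centroid is at mid-height, ȳ = 211 mm.
Transfer each piece to the horizontal axis through the centroid using Ī + A·d² with d = y − 211:
  bottom flange: d = -203 mm → contributes +131 937 067 mm⁴
  web: d = 0 mm → contributes +98 865 000 mm⁴
  top flange: d = 203 mm → contributes +131 937 067 mm⁴
Total I = 362 739 133 mm⁴.
Radius of gyration: k = √(I/A) = √(362 739 133 / 14 200) = 159.83 mm.

k_x ≈ 160 mm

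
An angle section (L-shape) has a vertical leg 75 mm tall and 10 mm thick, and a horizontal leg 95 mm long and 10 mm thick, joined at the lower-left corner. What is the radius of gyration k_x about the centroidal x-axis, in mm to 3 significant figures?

k_x ≈ 22.1 mm

Decompose the section into non-overlapping parts with the origin at the bottom-left of its bounding rectangle.
Vertical leg: 10 × 75, A = 750 mm², y = 37.5 mm, Ī = 351 563 mm⁴.
Horizontal leg (remainder): 85 × 10, A = 850 mm², y = 5 mm, Ī = 7083.3 mm⁴.
Centroid: ȳ = ΣA·y / ΣA = 20.234 mm.
Transfer each piece to the centroidal x-axis using Ī + A·d² with d = y − 20.234:
  vertical leg: d = 17.266 mm → contributes +575 139 mm⁴
  horizontal leg (remainder): d = -15.234 mm → contributes +204 357 mm⁴
Total I = 779 495 mm⁴.
Radius of gyration: k = √(I/A) = √(779 495 / 1 600) = 22.072 mm.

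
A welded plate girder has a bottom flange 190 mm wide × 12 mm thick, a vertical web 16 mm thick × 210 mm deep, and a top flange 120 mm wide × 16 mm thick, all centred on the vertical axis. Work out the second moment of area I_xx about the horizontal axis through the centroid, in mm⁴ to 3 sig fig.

I_xx ≈ 6.49 × 10⁷ mm⁴

Break the section into simple shapes (no overlaps), measuring from the bottom-left corner of the bounding box.
Bottom plate: 190 × 12, A = 2 280 mm², y = 6 mm, Ī = 27 360 mm⁴.
Web plate: 16 × 210, A = 3 360 mm², y = 117 mm, Ī = 12 348 000 mm⁴.
Top plate: 120 × 16, A = 1 920 mm², y = 230 mm, Ī = 40 960 mm⁴.
Centroid: ȳ = ΣA·y / ΣA = 112.22 mm.
Transfer each piece to the horizontal axis through the centroid using Ī + A·d² with d = y − 112.22:
  bottom plate: d = -106.22 mm → contributes +25 752 966 mm⁴
  web plate: d = 4.7778 mm → contributes +12 424 699 mm⁴
  top plate: d = 117.78 mm → contributes +26 674 441 mm⁴
Total I = 64 852 107 mm⁴.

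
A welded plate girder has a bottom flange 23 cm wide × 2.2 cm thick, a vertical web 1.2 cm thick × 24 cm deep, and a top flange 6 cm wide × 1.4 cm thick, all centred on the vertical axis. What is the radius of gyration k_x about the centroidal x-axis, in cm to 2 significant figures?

k_x ≈ 9.5 cm

Break the section into simple shapes (no overlaps), measuring from the bottom-left corner of the bounding box.
Bottom plate: 23 × 2.2, A = 50.6 cm², y = 1.1 cm, Ī = 20.41 cm⁴.
Web plate: 1.2 × 24, A = 28.8 cm², y = 14.2 cm, Ī = 1 382 cm⁴.
Top plate: 6 × 1.4, A = 8.4 cm², y = 26.9 cm, Ī = 1.372 cm⁴.
Centroid: ȳ = ΣA·y / ΣA = 7.865 cm.
Transfer each piece to the centroidal x-axis using Ī + A·d² with d = y − 7.865:
  bottom plate: d = -6.765 cm → contributes +2 336 cm⁴
  web plate: d = 6.335 cm → contributes +2 538 cm⁴
  top plate: d = 19.03 cm → contributes +3 045 cm⁴
Total I = 7 919 cm⁴.
Radius of gyration: k = √(I/A) = √(7 919 / 87.8) = 9.497 cm.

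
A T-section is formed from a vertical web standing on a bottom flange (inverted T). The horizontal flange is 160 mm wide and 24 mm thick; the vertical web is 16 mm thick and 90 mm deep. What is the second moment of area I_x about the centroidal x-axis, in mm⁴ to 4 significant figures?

Split into non-overlapping primitives; take the origin at the lower-left of the bounding box.
Flange: 160 × 24, A = 3 840 mm², y = 12 mm, Ī = 184 320 mm⁴.
Web: 16 × 90, A = 1 440 mm², y = 69 mm, Ī = 972 000 mm⁴.
Centroid: ȳ = ΣA·y / ΣA = 27.5455 mm.
Transfer each piece to the centroidal x-axis using Ī + A·d² with d = y − 27.5455:
  flange: d = -15.5455 mm → contributes +1 112 299 mm⁴
  web: d = 41.4545 mm → contributes +3 446 610 mm⁴
Total I = 4 558 909 mm⁴.

I_x ≈ 4.559 × 10⁶ mm⁴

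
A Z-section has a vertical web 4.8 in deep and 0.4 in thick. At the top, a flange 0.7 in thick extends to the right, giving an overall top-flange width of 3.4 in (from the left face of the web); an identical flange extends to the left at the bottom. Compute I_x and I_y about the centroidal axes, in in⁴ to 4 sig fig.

Treat the section as a set of non-overlapping primitives; coordinates are from the bounding-box lower-left.
Web: 0.4 × 4.8, A = 1.92 in², y = 2.4 in, Ī = 3.6864 in⁴.
Top flange (beyond web): 3 × 0.7, A = 2.1 in², y = 4.45 in, Ī = 0.08575 in⁴.
Bottom flange (beyond web): 3 × 0.7, A = 2.1 in², y = 0.35 in, Ī = 0.08575 in⁴.
Centroid: ȳ = ΣA·y / ΣA = 2.4 in.
Transfer each piece to the centroidal x-axis using Ī + A·d² with d = y − 2.4:
  web: d = 0 in → contributes +3.6864 in⁴
  top flange (beyond web): d = 2.05 in → contributes +8.911 in⁴
  bottom flange (beyond web): d = -2.05 in → contributes +8.911 in⁴
Total I = 21.5084 in⁴.
For the y-axis: x̄ = 3.2 in.
Repeating about the centroidal y-axis gives I_y = 15.3136 in⁴.

I_x ≈ 21.51 in⁴, I_y ≈ 15.31 in⁴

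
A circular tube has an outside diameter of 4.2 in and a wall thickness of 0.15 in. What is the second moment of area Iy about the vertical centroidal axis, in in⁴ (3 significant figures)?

Iy ≈ 3.92 in⁴

Split into non-overlapping primitives; take the origin at the lower-left of the bounding box.
Outer circle: ⌀4.2, A = 13.854 in², x = 2.1 in, Ī = 15.275 in⁴.
Bore (subtracted): ⌀3.9, A = 11.946 in², x = 2.1 in, Ī = 11.356 in⁴.
By symmetry the centroid is at mid-width, x̄ = 2.1 in.
All pieces are centred on the vertical centroidal axis, so I = ΣĪ (holes subtracted) = 3.9184 in⁴.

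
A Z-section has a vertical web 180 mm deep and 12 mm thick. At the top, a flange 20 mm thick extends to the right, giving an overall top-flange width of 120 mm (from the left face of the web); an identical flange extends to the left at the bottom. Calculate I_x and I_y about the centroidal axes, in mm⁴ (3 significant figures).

Split into non-overlapping primitives; take the origin at the lower-left of the bounding box.
Web: 12 × 180, A = 2 160 mm², y = 90 mm, Ī = 5 832 000 mm⁴.
Top flange (beyond web): 108 × 20, A = 2 160 mm², y = 170 mm, Ī = 72 000 mm⁴.
Bottom flange (beyond web): 108 × 20, A = 2 160 mm², y = 10 mm, Ī = 72 000 mm⁴.
Centroid: ȳ = ΣA·y / ΣA = 90 mm.
Transfer each piece to the centroidal x-axis using Ī + A·d² with d = y − 90:
  web: d = 0 mm → contributes +5 832 000 mm⁴
  top flange (beyond web): d = 80 mm → contributes +13 896 000 mm⁴
  bottom flange (beyond web): d = -80 mm → contributes +13 896 000 mm⁴
Total I = 33 624 000 mm⁴.
For the y-axis: x̄ = 114 mm.
Repeating about the centroidal y-axis gives I_y = 19 776 960 mm⁴.

I_x ≈ 3.36 × 10⁷ mm⁴, I_y ≈ 1.98 × 10⁷ mm⁴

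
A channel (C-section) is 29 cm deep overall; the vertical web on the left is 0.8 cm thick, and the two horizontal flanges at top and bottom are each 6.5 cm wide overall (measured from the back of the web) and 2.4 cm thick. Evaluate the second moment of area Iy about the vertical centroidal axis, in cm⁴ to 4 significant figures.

Iy ≈ 207.9 cm⁴

Decompose the section into non-overlapping parts with the origin at the bottom-left of its bounding rectangle.
Web: 0.8 × 29, A = 23.2 cm², x = 0.4 cm, Ī = 1.23733 cm⁴.
Top flange (beyond web): 5.7 × 2.4, A = 13.68 cm², x = 3.65 cm, Ī = 37.0386 cm⁴.
Bottom flange (beyond web): 5.7 × 2.4, A = 13.68 cm², x = 3.65 cm, Ī = 37.0386 cm⁴.
Centroid: x̄ = ΣA·x / ΣA = 2.1587 cm.
Transfer each piece to the vertical centroidal axis using Ī + A·d² with d = x − 2.1587:
  web: d = -1.7587 cm → contributes +72.9957 cm⁴
  top flange (beyond web): d = 1.4913 cm → contributes +67.4625 cm⁴
  bottom flange (beyond web): d = 1.4913 cm → contributes +67.4625 cm⁴
Total I = 207.921 cm⁴.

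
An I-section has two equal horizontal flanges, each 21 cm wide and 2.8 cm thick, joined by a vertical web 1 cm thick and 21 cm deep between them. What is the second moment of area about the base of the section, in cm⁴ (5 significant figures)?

Break the section into simple shapes (no overlaps), measuring from the bottom-left corner of the bounding box.
Bottom flange: 21 × 2.8, A = 58.8 cm², y = 1.4 cm, Ī = 38.416 cm⁴.
Web: 1 × 21, A = 21 cm², y = 13.3 cm, Ī = 771.75 cm⁴.
Top flange: 21 × 2.8, A = 58.8 cm², y = 25.2 cm, Ī = 38.416 cm⁴.
Transfer each piece to a horizontal axis along the bottom face using Ī + A·d² with d = y − 0:
  bottom flange: d = 1.4 cm → contributes +153.664 cm⁴
  web: d = 13.3 cm → contributes +4486.44 cm⁴
  top flange: d = 25.2 cm → contributes +37378.77 cm⁴
Total I = 42018.87 cm⁴.

I_base ≈ 4.2019 × 10⁴ cm⁴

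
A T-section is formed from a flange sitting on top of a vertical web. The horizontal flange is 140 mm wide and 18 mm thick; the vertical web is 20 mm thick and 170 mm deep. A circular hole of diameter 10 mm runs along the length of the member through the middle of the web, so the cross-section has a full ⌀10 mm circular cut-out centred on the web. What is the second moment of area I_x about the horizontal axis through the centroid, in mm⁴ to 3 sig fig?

Split into non-overlapping primitives; take the origin at the lower-left of the bounding box.
Flange: 140 × 18, A = 2 520 mm², y = 179 mm, Ī = 68 040 mm⁴.
Web: 20 × 170, A = 3 400 mm², y = 85 mm, Ī = 8 188 333 mm⁴.
Hole (subtracted): ⌀10, A = 78.54 mm², y = 85 mm, Ī = 490.87 mm⁴.
Centroid: ȳ = ΣA·y / ΣA = 125.55 mm.
Transfer each piece to the horizontal axis through the centroid using Ī + A·d² with d = y − 125.55:
  flange: d = 53.448 mm → contributes +7 267 029 mm⁴
  web: d = -40.552 mm → contributes +13 779 377 mm⁴
  hole: d = -40.552 mm → contributes −129 644 mm⁴
Total I = 20 916 762 mm⁴.

I_x ≈ 2.09 × 10⁷ mm⁴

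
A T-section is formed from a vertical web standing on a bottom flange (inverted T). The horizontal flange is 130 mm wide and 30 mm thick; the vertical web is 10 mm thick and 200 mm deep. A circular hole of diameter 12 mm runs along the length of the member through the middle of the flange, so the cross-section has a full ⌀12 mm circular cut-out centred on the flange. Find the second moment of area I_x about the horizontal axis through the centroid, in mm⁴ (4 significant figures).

I_x ≈ 2.427 × 10⁷ mm⁴

Break the section into simple shapes (no overlaps), measuring from the bottom-left corner of the bounding box.
Flange: 130 × 30, A = 3 900 mm², y = 15 mm, Ī = 292 500 mm⁴.
Web: 10 × 200, A = 2 000 mm², y = 130 mm, Ī = 6 666 667 mm⁴.
Hole (subtracted): ⌀12, A = 113.097 mm², y = 15 mm, Ī = 1017.88 mm⁴.
Centroid: ȳ = ΣA·y / ΣA = 54.7449 mm.
Transfer each piece to the horizontal axis through the centroid using Ī + A·d² with d = y − 54.7449:
  flange: d = -39.7449 mm → contributes +6 453 170 mm⁴
  web: d = 75.2551 mm → contributes +17 993 320 mm⁴
  hole: d = -39.7449 mm → contributes −179 673 mm⁴
Total I = 24 266 817 mm⁴.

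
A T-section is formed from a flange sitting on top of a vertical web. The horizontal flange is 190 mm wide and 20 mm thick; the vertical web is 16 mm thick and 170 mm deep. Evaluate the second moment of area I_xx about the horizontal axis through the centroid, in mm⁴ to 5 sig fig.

Treat the section as a set of non-overlapping primitives; coordinates are from the bounding-box lower-left.
Flange: 190 × 20, A = 3 800 mm², y = 180 mm, Ī = 126666.7 mm⁴.
Web: 16 × 170, A = 2 720 mm², y = 85 mm, Ī = 6 550 667 mm⁴.
Centroid: ȳ = ΣA·y / ΣA = 140.3681 mm.
Transfer each piece to the horizontal axis through the centroid using Ī + A·d² with d = y − 140.3681:
  flange: d = 39.6319 mm → contributes +6 095 280 mm⁴
  web: d = -55.3681 mm → contributes +14 889 170 mm⁴
Total I = 20 984 450 mm⁴.

I_xx ≈ 2.0984 × 10⁷ mm⁴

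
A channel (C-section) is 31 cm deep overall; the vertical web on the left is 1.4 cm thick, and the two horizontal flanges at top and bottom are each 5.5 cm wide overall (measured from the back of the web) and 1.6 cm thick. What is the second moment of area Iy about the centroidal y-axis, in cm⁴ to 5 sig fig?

Iy ≈ 101.66 cm⁴

Split into non-overlapping primitives; take the origin at the lower-left of the bounding box.
Web: 1.4 × 31, A = 43.4 cm², x = 0.7 cm, Ī = 7.088667 cm⁴.
Top flange (beyond web): 4.1 × 1.6, A = 6.56 cm², x = 3.45 cm, Ī = 9.189467 cm⁴.
Bottom flange (beyond web): 4.1 × 1.6, A = 6.56 cm², x = 3.45 cm, Ī = 9.189467 cm⁴.
Centroid: x̄ = ΣA·x / ΣA = 1.338358 cm.
Transfer each piece to the centroidal y-axis using Ī + A·d² with d = x − 1.338358:
  web: d = -0.6383581 cm → contributes +24.77421 cm⁴
  top flange (beyond web): d = 2.111642 cm → contributes +38.44071 cm⁴
  bottom flange (beyond web): d = 2.111642 cm → contributes +38.44071 cm⁴
Total I = 101.6556 cm⁴.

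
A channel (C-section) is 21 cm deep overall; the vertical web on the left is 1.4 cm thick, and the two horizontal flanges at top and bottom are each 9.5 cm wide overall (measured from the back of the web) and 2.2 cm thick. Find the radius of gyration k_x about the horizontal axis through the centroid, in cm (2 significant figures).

Split into non-overlapping primitives; take the origin at the lower-left of the bounding box.
Web: 1.4 × 21, A = 29.4 cm², y = 10.5 cm, Ī = 1 080 cm⁴.
Top flange (beyond web): 8.1 × 2.2, A = 17.82 cm², y = 19.9 cm, Ī = 7.187 cm⁴.
Bottom flange (beyond web): 8.1 × 2.2, A = 17.82 cm², y = 1.1 cm, Ī = 7.187 cm⁴.
By symmetry the centroid is at mid-height, ȳ = 10.5 cm.
Transfer each piece to the horizontal axis through the centroid using Ī + A·d² with d = y − 10.5:
  web: d = 0 cm → contributes +1 080 cm⁴
  top flange (beyond web): d = 9.4 cm → contributes +1 582 cm⁴
  bottom flange (beyond web): d = -9.4 cm → contributes +1 582 cm⁴
Total I = 4 244 cm⁴.
Radius of gyration: k = √(I/A) = √(4 244 / 65.04) = 8.078 cm.

k_x ≈ 8.1 cm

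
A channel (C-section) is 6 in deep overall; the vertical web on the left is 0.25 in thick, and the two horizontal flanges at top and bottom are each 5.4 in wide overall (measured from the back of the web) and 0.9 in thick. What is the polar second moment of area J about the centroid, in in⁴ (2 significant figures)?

Decompose the section into non-overlapping parts with the origin at the bottom-left of its bounding rectangle.
Web: 0.25 × 6, A = 1.5 in², y = 3 in, Ī = 4.5 in⁴.
Top flange (beyond web): 5.15 × 0.9, A = 4.635 in², y = 5.55 in, Ī = 0.3129 in⁴.
Bottom flange (beyond web): 5.15 × 0.9, A = 4.635 in², y = 0.45 in, Ī = 0.3129 in⁴.
By symmetry the centroid is at mid-height, ȳ = 3 in.
Transfer each piece to the centroidal x-axis using Ī + A·d² with d = y − 3:
  web: d = 0 in → contributes +4.5 in⁴
  top flange (beyond web): d = 2.55 in → contributes +30.45 in⁴
  bottom flange (beyond web): d = -2.55 in → contributes +30.45 in⁴
Total I = 65.4 in⁴.
For the y-axis: x̄ = 2.449 in.
Repeating about the centroidal y-axis gives I_y = 29.91 in⁴.
Polar second moment: J = I_x + I_y = 95.31 in⁴.

J ≈ 95 in⁴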